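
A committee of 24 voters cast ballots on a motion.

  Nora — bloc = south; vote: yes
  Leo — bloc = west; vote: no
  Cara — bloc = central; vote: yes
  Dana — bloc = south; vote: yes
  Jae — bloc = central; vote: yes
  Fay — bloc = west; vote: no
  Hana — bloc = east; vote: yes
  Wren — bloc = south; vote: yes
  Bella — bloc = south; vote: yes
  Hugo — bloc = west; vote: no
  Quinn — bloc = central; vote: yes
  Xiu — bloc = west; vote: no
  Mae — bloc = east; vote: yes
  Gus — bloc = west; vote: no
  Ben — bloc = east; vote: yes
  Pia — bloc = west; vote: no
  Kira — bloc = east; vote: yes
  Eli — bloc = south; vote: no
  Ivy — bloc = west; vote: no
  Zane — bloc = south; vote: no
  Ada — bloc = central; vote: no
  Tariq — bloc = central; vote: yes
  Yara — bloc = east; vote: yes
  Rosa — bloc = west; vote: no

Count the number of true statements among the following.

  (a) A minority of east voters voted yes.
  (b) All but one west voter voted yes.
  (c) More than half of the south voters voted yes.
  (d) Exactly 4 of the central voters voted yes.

2

(a) east: |A| = 5, |A ∩ B| = 5; needs |A ∩ B| < |A ∖ B| — false.
(b) west: |A| = 8, |A ∩ B| = 0; needs |A ∖ B| = 1 — false.
(c) south: |A| = 6, |A ∩ B| = 4; needs |A ∩ B| > |A ∖ B| — true.
(d) central: |A| = 5, |A ∩ B| = 4; needs |A ∩ B| = 4 — true.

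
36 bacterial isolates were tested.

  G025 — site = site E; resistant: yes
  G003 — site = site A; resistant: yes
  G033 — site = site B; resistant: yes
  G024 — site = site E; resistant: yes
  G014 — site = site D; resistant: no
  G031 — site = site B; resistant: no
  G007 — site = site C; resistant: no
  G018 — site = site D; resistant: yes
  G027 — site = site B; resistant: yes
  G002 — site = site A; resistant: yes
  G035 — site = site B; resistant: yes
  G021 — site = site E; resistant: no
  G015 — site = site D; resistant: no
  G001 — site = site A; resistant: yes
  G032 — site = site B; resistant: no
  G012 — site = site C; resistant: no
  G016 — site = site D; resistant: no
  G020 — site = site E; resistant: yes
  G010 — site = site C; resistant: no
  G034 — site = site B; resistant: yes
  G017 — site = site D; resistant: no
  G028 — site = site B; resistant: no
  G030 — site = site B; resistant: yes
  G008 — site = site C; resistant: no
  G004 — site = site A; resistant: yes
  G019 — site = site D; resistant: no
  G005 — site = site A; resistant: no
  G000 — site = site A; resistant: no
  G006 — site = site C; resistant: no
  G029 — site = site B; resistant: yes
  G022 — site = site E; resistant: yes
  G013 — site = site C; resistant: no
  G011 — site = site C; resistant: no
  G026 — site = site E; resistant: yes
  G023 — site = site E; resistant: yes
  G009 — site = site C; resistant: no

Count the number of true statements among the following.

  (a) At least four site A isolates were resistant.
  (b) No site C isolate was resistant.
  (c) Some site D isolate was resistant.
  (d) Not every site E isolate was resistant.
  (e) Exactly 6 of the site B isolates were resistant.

5

(a) site A: |A| = 6, |A ∩ B| = 4; needs |A ∩ B| ≥ 4 — true.
(b) site C: |A| = 8, |A ∩ B| = 0; needs A ∩ B = ∅ (|A ∩ B| = 0) — true.
(c) site D: |A| = 6, |A ∩ B| = 1; needs A ∩ B ≠ ∅ (|A ∩ B| ≥ 1) — true.
(d) site E: |A| = 7, |A ∩ B| = 6; needs A ⊄ B (|A ∖ B| ≥ 1) — true.
(e) site B: |A| = 9, |A ∩ B| = 6; needs |A ∩ B| = 6 — true.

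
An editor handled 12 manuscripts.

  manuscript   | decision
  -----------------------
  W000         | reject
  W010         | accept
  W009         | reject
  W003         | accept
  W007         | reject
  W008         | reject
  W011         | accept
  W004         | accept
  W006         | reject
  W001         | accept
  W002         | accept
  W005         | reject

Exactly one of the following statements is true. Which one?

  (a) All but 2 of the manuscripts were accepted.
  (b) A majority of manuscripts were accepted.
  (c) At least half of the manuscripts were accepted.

|A| = 12, |A ∩ B| = 6, |A ∖ B| = 6.
(a) requires |A ∖ B| = 2: false.
(b) requires |A ∩ B| > |A ∖ B|: false.
(c) requires |A ∩ B| ≥ |A ∖ B|: true.

(c)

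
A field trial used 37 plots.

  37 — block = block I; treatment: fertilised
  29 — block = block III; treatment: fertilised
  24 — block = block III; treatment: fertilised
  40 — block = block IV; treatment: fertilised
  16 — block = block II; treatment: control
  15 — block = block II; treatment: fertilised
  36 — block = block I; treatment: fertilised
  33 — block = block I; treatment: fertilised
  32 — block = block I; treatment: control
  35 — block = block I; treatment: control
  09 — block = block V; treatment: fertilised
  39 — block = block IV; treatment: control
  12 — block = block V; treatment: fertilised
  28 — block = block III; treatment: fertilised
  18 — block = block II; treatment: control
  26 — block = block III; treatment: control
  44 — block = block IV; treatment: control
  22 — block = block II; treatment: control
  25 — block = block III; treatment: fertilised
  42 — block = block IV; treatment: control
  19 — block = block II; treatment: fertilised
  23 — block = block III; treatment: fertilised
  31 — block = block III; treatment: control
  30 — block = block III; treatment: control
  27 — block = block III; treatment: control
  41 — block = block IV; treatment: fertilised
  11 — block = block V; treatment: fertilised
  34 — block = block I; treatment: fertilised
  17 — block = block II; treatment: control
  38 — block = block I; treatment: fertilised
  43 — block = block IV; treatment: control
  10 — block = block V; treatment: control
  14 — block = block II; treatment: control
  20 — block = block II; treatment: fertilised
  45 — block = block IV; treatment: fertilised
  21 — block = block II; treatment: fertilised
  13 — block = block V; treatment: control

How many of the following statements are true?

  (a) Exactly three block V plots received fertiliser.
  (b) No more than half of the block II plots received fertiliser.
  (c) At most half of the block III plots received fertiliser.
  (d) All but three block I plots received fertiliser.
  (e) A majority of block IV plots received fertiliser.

(a) block V: |A| = 5, |A ∩ B| = 3; needs |A ∩ B| = 3 — true.
(b) block II: |A| = 9, |A ∩ B| = 4; needs |A ∩ B| ≤ |A ∖ B| — true.
(c) block III: |A| = 9, |A ∩ B| = 5; needs |A ∩ B| ≤ |A ∖ B| — false.
(d) block I: |A| = 7, |A ∩ B| = 5; needs |A ∖ B| = 3 — false.
(e) block IV: |A| = 7, |A ∩ B| = 3; needs |A ∩ B| > |A ∖ B| — false.

2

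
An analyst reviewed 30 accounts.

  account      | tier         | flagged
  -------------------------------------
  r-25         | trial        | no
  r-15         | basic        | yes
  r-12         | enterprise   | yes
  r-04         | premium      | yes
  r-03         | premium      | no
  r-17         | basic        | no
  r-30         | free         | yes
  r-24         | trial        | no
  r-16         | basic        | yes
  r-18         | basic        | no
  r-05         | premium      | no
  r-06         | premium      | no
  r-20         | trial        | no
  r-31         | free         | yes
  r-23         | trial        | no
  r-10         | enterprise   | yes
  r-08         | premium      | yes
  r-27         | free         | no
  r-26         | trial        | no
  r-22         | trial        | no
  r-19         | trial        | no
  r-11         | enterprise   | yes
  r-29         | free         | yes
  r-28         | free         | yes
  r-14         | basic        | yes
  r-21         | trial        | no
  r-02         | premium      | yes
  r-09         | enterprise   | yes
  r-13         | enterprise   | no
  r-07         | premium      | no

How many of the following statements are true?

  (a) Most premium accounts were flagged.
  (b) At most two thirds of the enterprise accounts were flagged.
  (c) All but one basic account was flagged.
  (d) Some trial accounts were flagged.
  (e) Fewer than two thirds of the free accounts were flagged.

(a) premium: |A| = 7, |A ∩ B| = 3; needs |A ∩ B| > |A ∖ B| — false.
(b) enterprise: |A| = 5, |A ∩ B| = 4; needs |A ∩ B| / |A| ≤ 2/3 — false.
(c) basic: |A| = 5, |A ∩ B| = 3; needs |A ∖ B| = 1 — false.
(d) trial: |A| = 8, |A ∩ B| = 0; needs A ∩ B ≠ ∅ (|A ∩ B| ≥ 1) — false.
(e) free: |A| = 5, |A ∩ B| = 4; needs |A ∩ B| / |A| < 2/3 — false.

0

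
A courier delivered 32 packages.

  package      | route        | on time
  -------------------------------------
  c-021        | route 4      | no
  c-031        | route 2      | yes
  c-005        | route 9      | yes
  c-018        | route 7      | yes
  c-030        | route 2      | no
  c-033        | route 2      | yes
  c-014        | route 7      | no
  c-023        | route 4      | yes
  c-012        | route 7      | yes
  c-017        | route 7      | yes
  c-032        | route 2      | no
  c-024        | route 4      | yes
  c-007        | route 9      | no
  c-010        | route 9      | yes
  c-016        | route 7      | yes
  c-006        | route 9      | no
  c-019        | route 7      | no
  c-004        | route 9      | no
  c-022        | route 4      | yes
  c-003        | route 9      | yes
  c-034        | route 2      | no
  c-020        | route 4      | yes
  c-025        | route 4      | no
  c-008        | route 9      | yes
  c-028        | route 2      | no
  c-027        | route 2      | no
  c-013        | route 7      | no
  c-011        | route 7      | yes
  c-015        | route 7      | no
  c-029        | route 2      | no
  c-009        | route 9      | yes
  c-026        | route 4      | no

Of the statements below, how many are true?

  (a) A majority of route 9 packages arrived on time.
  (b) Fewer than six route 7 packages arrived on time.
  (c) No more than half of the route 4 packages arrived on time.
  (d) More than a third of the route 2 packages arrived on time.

2

(a) route 9: |A| = 8, |A ∩ B| = 5; needs |A ∩ B| > |A ∖ B| — true.
(b) route 7: |A| = 9, |A ∩ B| = 5; needs |A ∩ B| < 6 — true.
(c) route 4: |A| = 7, |A ∩ B| = 4; needs |A ∩ B| ≤ |A ∖ B| — false.
(d) route 2: |A| = 8, |A ∩ B| = 2; needs |A ∩ B| / |A| > 1/3 — false.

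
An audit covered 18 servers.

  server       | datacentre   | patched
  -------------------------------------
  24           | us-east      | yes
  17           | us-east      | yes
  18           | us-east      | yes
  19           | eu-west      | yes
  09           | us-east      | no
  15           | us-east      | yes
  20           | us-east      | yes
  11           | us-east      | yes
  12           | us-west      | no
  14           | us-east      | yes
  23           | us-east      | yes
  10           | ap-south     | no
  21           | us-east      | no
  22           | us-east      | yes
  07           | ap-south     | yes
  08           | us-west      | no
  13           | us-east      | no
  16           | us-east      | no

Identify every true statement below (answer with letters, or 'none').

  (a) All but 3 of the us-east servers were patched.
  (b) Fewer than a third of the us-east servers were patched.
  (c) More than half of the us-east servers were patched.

|A| = 13, |A ∩ B| = 9, |A ∖ B| = 4.
(a) |A ∖ B| = 3: fails.
(b) |A ∩ B| / |A| < 1/3: fails.
(c) |A ∩ B| > |A ∖ B|: holds.

(c)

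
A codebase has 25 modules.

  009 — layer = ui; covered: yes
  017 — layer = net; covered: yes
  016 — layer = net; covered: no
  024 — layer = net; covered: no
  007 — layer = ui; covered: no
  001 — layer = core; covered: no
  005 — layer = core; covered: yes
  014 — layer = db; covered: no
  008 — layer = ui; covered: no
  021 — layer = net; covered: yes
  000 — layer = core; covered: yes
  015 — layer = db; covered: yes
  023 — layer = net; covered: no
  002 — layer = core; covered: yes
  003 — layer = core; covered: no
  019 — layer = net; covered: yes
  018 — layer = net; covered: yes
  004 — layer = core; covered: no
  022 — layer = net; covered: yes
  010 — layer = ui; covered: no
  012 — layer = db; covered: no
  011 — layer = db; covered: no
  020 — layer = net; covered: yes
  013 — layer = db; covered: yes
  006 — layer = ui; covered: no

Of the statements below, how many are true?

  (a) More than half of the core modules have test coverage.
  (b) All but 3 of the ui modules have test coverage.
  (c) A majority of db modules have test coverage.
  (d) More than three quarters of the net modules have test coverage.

(a) core: |A| = 6, |A ∩ B| = 3; needs |A ∩ B| > |A ∖ B| — false.
(b) ui: |A| = 5, |A ∩ B| = 1; needs |A ∖ B| = 3 — false.
(c) db: |A| = 5, |A ∩ B| = 2; needs |A ∩ B| > |A ∖ B| — false.
(d) net: |A| = 9, |A ∩ B| = 6; needs |A ∩ B| / |A| > 3/4 — false.

0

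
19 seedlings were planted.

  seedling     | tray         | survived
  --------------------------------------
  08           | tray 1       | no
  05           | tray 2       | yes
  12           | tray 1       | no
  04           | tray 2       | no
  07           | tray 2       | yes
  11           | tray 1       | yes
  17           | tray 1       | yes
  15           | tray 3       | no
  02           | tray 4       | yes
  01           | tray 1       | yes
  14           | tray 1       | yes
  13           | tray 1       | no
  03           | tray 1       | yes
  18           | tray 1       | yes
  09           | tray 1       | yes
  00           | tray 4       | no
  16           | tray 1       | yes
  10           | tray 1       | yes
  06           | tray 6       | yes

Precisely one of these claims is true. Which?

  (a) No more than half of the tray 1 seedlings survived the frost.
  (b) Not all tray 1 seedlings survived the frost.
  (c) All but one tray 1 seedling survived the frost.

|A| = 12, |A ∩ B| = 9, |A ∖ B| = 3.
(a) requires |A ∩ B| ≤ |A ∖ B|: false.
(b) requires A ⊄ B (|A ∖ B| ≥ 1): true.
(c) requires |A ∖ B| = 1: false.

(b)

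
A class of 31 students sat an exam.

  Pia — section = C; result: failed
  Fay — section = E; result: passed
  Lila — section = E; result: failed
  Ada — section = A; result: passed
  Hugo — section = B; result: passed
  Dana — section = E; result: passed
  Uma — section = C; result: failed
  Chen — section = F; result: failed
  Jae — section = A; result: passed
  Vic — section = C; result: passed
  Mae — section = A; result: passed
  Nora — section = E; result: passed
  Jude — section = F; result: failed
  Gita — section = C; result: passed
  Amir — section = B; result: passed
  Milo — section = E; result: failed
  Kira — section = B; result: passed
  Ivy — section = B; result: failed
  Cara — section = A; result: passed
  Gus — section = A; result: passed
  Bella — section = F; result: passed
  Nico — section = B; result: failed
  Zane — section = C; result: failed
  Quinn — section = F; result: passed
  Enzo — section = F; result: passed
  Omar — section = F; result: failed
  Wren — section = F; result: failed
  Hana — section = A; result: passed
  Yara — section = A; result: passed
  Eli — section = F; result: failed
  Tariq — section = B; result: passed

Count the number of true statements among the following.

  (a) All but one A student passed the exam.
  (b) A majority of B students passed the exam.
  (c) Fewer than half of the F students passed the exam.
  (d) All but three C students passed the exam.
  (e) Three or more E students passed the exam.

(a) A: |A| = 7, |A ∩ B| = 7; needs |A ∖ B| = 1 — false.
(b) B: |A| = 6, |A ∩ B| = 4; needs |A ∩ B| > |A ∖ B| — true.
(c) F: |A| = 8, |A ∩ B| = 3; needs |A ∩ B| < |A ∖ B| — true.
(d) C: |A| = 5, |A ∩ B| = 2; needs |A ∖ B| = 3 — true.
(e) E: |A| = 5, |A ∩ B| = 3; needs |A ∩ B| ≥ 3 — true.

4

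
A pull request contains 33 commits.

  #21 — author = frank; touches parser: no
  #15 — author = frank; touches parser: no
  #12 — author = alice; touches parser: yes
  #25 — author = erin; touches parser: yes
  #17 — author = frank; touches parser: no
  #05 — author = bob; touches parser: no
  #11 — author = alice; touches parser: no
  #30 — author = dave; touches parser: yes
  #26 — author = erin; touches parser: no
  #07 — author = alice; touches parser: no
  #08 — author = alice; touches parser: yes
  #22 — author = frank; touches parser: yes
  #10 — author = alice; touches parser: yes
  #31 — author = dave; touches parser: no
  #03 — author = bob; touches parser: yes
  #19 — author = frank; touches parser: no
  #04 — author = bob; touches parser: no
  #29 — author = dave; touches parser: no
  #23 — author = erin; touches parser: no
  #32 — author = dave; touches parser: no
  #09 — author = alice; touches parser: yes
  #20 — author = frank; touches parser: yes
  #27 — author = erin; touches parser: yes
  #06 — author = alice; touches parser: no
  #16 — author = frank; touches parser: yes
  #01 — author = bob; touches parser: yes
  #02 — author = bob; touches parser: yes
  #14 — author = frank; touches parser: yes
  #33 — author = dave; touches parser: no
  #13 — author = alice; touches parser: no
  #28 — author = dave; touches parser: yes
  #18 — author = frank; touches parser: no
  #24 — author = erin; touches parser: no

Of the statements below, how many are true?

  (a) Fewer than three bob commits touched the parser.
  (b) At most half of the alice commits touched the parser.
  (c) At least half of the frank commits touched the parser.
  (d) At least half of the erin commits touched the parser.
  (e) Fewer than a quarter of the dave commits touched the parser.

(a) bob: |A| = 5, |A ∩ B| = 3; needs |A ∩ B| < 3 — false.
(b) alice: |A| = 8, |A ∩ B| = 4; needs |A ∩ B| ≤ |A ∖ B| — true.
(c) frank: |A| = 9, |A ∩ B| = 4; needs |A ∩ B| ≥ |A ∖ B| — false.
(d) erin: |A| = 5, |A ∩ B| = 2; needs |A ∩ B| ≥ |A ∖ B| — false.
(e) dave: |A| = 6, |A ∩ B| = 2; needs |A ∩ B| / |A| < 1/4 — false.

1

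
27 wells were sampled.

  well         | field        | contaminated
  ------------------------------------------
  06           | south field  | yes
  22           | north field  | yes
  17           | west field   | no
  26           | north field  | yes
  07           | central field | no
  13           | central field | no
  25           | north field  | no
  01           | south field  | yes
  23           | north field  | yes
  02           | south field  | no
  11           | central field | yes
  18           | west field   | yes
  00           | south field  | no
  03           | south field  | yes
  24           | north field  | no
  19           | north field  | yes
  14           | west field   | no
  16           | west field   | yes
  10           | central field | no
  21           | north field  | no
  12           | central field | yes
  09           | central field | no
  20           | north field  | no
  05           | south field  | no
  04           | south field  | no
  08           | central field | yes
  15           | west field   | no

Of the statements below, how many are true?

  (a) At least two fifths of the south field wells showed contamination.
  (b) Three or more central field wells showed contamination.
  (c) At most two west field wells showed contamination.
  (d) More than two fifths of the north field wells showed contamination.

4

(a) south field: |A| = 7, |A ∩ B| = 3; needs |A ∩ B| / |A| ≥ 2/5 — true.
(b) central field: |A| = 7, |A ∩ B| = 3; needs |A ∩ B| ≥ 3 — true.
(c) west field: |A| = 5, |A ∩ B| = 2; needs |A ∩ B| ≤ 2 — true.
(d) north field: |A| = 8, |A ∩ B| = 4; needs |A ∩ B| / |A| > 2/5 — true.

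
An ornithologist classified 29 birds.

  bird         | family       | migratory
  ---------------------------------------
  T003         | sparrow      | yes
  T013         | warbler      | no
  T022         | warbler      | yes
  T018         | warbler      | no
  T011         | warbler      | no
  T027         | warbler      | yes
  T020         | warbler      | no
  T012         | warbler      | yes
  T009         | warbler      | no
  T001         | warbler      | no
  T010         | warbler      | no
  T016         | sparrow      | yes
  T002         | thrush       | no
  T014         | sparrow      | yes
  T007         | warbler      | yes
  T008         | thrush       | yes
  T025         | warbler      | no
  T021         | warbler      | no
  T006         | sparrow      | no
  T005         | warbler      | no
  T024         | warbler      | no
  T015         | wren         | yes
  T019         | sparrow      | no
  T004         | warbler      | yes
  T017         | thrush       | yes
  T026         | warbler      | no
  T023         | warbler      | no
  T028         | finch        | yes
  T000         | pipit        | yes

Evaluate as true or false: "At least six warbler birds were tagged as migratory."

Truth condition: |A ∩ B| ≥ 6.
|A| = 18, |A ∩ B| = 5, |A ∖ B| = 13.
|A ∩ B| = 5, so the statement is false.

False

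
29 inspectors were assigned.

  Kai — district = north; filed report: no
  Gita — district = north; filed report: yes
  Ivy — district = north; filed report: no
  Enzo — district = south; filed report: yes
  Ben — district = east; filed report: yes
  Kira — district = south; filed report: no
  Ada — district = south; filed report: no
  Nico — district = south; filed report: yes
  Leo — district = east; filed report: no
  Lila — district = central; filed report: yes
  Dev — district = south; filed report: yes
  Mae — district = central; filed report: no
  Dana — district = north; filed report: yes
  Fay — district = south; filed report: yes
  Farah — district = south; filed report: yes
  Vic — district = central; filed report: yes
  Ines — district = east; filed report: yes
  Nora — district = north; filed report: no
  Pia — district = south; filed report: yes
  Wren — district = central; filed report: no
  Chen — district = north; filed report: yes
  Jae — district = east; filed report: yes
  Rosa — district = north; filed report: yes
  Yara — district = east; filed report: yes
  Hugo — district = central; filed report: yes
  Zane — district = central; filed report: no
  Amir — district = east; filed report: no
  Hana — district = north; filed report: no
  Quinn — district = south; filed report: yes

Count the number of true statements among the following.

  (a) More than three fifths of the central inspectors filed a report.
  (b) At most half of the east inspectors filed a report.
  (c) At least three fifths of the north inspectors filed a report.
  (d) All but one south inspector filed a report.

(a) central: |A| = 6, |A ∩ B| = 3; needs |A ∩ B| / |A| > 3/5 — false.
(b) east: |A| = 6, |A ∩ B| = 4; needs |A ∩ B| ≤ |A ∖ B| — false.
(c) north: |A| = 8, |A ∩ B| = 4; needs |A ∩ B| / |A| ≥ 3/5 — false.
(d) south: |A| = 9, |A ∩ B| = 7; needs |A ∖ B| = 1 — false.

0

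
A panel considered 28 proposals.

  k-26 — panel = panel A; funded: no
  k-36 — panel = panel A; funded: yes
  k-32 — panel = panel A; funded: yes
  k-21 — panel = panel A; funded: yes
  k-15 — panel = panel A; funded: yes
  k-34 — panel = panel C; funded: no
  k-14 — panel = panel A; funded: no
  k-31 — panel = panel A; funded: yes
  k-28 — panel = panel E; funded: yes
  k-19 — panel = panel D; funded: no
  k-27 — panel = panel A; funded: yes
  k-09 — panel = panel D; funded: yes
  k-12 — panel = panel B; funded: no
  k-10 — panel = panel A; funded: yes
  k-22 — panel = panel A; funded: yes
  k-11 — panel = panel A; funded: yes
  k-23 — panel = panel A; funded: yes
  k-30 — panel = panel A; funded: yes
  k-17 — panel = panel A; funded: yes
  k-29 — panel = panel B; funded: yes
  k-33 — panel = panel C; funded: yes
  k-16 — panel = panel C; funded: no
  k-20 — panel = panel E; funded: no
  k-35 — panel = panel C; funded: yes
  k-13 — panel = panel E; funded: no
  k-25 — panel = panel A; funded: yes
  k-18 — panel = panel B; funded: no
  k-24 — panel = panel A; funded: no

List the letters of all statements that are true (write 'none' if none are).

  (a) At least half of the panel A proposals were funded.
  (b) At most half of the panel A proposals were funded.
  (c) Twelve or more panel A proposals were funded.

(a), (c)

|A| = 16, |A ∩ B| = 13, |A ∖ B| = 3.
(a) |A ∩ B| ≥ |A ∖ B|: holds.
(b) |A ∩ B| ≤ |A ∖ B|: fails.
(c) |A ∩ B| ≥ 12: holds.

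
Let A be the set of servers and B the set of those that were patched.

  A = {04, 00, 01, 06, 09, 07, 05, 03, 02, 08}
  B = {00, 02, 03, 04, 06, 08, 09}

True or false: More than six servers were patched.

True

The determiner here denotes the relation: |A ∩ B| > 6.
A (the restrictor) = {04, 00, 01, 06, 09, 07, 05, 03, 02, 08}, |A| = 10.
A ∩ B = {04, 00, 06, 09, 03, 02, 08}, so |A ∩ B| = 7.
|A ∩ B| = 7, so the statement is true.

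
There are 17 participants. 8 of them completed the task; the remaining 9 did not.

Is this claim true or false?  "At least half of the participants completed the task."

'At least half of the participants completed the task' holds iff |A ∩ B| ≥ |A ∖ B|.
|A| = 17, |A ∩ B| = 8, |A ∖ B| = 9.
8 < 9, so the statement is false.

False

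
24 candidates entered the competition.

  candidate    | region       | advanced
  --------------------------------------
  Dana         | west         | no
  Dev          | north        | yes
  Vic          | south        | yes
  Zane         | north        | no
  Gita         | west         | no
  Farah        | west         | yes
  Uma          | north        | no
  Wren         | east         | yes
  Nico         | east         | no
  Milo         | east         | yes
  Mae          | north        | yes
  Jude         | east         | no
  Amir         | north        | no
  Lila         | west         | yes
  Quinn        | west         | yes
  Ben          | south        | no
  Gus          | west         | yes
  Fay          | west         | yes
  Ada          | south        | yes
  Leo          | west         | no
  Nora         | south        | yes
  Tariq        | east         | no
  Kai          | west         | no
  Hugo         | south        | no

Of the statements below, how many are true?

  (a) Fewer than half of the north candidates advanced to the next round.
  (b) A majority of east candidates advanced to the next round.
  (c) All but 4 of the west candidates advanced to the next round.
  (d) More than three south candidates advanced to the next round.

2

(a) north: |A| = 5, |A ∩ B| = 2; needs |A ∩ B| < |A ∖ B| — true.
(b) east: |A| = 5, |A ∩ B| = 2; needs |A ∩ B| > |A ∖ B| — false.
(c) west: |A| = 9, |A ∩ B| = 5; needs |A ∖ B| = 4 — true.
(d) south: |A| = 5, |A ∩ B| = 3; needs |A ∩ B| > 3 — false.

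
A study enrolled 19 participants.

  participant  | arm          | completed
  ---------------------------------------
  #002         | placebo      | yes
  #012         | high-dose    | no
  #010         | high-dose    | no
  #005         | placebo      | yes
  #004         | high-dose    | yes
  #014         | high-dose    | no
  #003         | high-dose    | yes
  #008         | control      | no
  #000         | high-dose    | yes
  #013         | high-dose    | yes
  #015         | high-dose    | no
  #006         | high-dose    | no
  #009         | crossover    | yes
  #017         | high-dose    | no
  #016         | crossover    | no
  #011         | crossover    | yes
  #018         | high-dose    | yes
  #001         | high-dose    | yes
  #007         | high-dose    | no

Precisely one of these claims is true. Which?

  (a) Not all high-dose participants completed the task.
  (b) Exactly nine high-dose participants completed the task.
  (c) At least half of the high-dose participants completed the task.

(a)

|A| = 13, |A ∩ B| = 6, |A ∖ B| = 7.
(a) requires A ⊄ B (|A ∖ B| ≥ 1): true.
(b) requires |A ∩ B| = 9: false.
(c) requires |A ∩ B| ≥ |A ∖ B|: false.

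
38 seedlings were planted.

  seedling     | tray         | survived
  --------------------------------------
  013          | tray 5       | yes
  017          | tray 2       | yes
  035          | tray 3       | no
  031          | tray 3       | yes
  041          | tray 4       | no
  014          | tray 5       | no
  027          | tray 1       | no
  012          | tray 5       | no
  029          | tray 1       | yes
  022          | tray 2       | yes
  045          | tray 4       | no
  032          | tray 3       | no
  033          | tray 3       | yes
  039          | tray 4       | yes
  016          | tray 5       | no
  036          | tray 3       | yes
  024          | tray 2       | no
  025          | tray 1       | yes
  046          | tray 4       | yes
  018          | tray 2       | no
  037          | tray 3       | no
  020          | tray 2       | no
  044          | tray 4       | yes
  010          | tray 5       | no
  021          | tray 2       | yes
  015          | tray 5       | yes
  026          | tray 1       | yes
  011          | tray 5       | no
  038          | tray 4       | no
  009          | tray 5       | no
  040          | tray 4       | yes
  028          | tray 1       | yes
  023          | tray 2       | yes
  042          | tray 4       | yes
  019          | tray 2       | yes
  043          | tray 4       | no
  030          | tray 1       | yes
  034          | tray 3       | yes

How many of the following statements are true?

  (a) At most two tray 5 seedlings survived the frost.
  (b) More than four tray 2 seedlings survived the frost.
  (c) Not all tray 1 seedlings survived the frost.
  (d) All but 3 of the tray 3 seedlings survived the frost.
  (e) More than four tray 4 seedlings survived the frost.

(a) tray 5: |A| = 8, |A ∩ B| = 2; needs |A ∩ B| ≤ 2 — true.
(b) tray 2: |A| = 8, |A ∩ B| = 5; needs |A ∩ B| > 4 — true.
(c) tray 1: |A| = 6, |A ∩ B| = 5; needs A ⊄ B (|A ∖ B| ≥ 1) — true.
(d) tray 3: |A| = 7, |A ∩ B| = 4; needs |A ∖ B| = 3 — true.
(e) tray 4: |A| = 9, |A ∩ B| = 5; needs |A ∩ B| > 4 — true.

5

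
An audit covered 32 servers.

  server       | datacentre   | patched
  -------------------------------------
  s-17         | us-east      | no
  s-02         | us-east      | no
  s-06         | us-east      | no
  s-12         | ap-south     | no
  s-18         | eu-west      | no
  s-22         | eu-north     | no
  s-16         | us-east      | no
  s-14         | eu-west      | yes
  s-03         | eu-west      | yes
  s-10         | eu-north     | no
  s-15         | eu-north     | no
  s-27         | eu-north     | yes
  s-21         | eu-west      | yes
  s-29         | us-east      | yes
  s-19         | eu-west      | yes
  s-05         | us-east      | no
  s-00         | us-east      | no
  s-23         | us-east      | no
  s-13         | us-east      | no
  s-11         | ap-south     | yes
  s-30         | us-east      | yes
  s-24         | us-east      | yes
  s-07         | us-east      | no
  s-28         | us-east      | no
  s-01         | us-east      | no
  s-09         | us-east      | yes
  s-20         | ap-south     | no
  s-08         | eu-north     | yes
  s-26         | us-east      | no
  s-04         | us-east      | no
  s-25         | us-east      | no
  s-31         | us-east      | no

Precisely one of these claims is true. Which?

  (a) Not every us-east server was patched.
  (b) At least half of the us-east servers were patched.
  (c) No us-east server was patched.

|A| = 19, |A ∩ B| = 4, |A ∖ B| = 15.
(a) requires A ⊄ B (|A ∖ B| ≥ 1): true.
(b) requires |A ∩ B| ≥ |A ∖ B|: false.
(c) requires A ∩ B = ∅ (|A ∩ B| = 0): false.

(a)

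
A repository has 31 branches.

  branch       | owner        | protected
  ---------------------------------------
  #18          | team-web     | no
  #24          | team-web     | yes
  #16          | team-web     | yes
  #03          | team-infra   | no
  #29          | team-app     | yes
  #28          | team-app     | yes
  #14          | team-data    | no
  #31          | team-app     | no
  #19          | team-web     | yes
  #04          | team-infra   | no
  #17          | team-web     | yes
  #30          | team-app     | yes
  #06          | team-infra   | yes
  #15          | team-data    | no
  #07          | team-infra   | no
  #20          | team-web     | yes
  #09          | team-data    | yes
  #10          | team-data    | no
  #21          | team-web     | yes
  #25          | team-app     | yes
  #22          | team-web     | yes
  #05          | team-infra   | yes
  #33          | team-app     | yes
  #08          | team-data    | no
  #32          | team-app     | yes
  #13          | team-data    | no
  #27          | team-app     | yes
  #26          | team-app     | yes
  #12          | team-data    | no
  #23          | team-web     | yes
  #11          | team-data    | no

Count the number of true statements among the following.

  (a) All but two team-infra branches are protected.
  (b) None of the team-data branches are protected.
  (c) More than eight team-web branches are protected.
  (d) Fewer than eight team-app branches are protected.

0

(a) team-infra: |A| = 5, |A ∩ B| = 2; needs |A ∖ B| = 2 — false.
(b) team-data: |A| = 8, |A ∩ B| = 1; needs A ∩ B = ∅ (|A ∩ B| = 0) — false.
(c) team-web: |A| = 9, |A ∩ B| = 8; needs |A ∩ B| > 8 — false.
(d) team-app: |A| = 9, |A ∩ B| = 8; needs |A ∩ B| < 8 — false.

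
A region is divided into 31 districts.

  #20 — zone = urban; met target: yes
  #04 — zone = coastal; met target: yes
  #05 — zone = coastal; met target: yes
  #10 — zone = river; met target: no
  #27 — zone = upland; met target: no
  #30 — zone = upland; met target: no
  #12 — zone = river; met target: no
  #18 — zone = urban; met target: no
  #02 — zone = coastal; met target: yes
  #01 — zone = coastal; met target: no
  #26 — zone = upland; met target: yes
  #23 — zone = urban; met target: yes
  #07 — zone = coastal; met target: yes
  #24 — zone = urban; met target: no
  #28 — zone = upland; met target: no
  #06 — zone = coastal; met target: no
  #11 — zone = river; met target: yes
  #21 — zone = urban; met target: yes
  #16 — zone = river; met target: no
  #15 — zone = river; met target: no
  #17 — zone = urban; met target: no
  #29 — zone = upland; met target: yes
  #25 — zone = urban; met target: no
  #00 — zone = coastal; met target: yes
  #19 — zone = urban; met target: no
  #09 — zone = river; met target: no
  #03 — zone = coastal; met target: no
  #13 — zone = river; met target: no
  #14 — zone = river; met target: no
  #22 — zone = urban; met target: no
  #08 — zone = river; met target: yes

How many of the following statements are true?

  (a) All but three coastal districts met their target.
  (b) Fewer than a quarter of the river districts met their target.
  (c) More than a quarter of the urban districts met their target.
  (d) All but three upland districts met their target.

(a) coastal: |A| = 8, |A ∩ B| = 5; needs |A ∖ B| = 3 — true.
(b) river: |A| = 9, |A ∩ B| = 2; needs |A ∩ B| / |A| < 1/4 — true.
(c) urban: |A| = 9, |A ∩ B| = 3; needs |A ∩ B| / |A| > 1/4 — true.
(d) upland: |A| = 5, |A ∩ B| = 2; needs |A ∖ B| = 3 — true.

4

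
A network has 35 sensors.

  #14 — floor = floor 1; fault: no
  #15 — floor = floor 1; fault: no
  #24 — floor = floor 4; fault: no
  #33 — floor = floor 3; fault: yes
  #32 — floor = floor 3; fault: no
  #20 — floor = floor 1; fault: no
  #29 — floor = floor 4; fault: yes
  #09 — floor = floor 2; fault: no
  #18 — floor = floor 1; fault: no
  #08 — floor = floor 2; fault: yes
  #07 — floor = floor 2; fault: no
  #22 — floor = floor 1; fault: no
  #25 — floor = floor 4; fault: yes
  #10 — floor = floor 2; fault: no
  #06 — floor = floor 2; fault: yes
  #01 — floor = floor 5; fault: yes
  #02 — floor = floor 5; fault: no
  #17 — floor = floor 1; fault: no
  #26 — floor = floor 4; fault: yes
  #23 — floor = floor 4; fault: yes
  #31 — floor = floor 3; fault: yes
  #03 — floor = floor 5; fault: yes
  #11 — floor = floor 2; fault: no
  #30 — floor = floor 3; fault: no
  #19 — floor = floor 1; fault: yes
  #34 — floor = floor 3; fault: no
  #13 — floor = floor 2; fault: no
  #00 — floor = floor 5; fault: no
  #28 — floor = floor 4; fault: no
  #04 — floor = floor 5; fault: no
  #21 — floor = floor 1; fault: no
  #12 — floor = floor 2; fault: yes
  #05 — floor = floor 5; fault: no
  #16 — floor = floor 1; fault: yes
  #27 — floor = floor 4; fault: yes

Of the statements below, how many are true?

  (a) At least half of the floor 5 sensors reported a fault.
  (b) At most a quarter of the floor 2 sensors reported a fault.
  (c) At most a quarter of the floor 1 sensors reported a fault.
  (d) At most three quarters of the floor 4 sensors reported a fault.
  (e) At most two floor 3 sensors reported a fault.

3

(a) floor 5: |A| = 6, |A ∩ B| = 2; needs |A ∩ B| ≥ |A ∖ B| — false.
(b) floor 2: |A| = 8, |A ∩ B| = 3; needs |A ∩ B| / |A| ≤ 1/4 — false.
(c) floor 1: |A| = 9, |A ∩ B| = 2; needs |A ∩ B| / |A| ≤ 1/4 — true.
(d) floor 4: |A| = 7, |A ∩ B| = 5; needs |A ∩ B| / |A| ≤ 3/4 — true.
(e) floor 3: |A| = 5, |A ∩ B| = 2; needs |A ∩ B| ≤ 2 — true.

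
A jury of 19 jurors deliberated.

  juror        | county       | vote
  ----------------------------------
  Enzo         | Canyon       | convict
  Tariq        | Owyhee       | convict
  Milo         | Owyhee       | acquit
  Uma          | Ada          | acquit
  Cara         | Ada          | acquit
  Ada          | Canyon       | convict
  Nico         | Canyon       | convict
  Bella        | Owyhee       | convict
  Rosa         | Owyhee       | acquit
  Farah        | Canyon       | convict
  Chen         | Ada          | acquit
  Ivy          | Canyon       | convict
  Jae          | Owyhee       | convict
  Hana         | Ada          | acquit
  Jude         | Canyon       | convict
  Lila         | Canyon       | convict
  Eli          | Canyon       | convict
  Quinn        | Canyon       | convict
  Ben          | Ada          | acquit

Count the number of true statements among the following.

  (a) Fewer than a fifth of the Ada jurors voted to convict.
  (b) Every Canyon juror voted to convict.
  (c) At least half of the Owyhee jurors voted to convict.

(a) Ada: |A| = 5, |A ∩ B| = 0; needs |A ∩ B| / |A| < 1/5 — true.
(b) Canyon: |A| = 9, |A ∩ B| = 9; needs A ⊆ B, i.e. every element of A is in B (|A ∖ B| = 0) — true.
(c) Owyhee: |A| = 5, |A ∩ B| = 3; needs |A ∩ B| ≥ |A ∖ B| — true.

3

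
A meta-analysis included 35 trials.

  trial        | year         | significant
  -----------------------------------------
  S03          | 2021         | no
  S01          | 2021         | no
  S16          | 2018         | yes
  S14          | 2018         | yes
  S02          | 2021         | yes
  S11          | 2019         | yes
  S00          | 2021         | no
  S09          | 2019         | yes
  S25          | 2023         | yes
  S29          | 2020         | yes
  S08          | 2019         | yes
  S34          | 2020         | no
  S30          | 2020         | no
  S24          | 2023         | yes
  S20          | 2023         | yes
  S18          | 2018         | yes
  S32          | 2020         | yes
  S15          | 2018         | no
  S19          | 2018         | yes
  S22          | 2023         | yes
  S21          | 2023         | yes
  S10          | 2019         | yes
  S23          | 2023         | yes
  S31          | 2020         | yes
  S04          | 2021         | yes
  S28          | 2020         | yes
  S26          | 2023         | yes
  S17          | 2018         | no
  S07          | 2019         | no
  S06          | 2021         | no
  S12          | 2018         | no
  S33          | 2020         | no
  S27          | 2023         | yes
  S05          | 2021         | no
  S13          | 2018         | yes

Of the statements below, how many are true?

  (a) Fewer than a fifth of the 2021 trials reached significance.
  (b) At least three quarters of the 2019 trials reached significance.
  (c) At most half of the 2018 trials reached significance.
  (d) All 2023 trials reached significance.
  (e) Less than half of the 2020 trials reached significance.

(a) 2021: |A| = 7, |A ∩ B| = 2; needs |A ∩ B| / |A| < 1/5 — false.
(b) 2019: |A| = 5, |A ∩ B| = 4; needs |A ∩ B| / |A| ≥ 3/4 — true.
(c) 2018: |A| = 8, |A ∩ B| = 5; needs |A ∩ B| ≤ |A ∖ B| — false.
(d) 2023: |A| = 8, |A ∩ B| = 8; needs A ⊆ B, i.e. every element of A is in B (|A ∖ B| = 0) — true.
(e) 2020: |A| = 7, |A ∩ B| = 4; needs |A ∩ B| < |A ∖ B| — false.

2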